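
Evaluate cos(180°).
cos(180°) = -1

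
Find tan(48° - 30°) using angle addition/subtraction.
tan(48° - 30°) = (tan 48° - tan 30°)/(1 + tan 48° tan 30°) = 0.3249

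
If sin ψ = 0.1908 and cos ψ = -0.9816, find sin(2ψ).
sin(2ψ) = 2 sin ψ cos ψ = -0.3746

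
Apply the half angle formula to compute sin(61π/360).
sin(61π/360) = √((1 - cos 61π/180)/2) = 0.5075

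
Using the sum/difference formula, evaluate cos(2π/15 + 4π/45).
cos(2π/15 + 4π/45) = cos 2π/15 cos 4π/45 - sin 2π/15 sin 4π/45 = 0.766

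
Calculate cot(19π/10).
cot(19π/10) = -3.078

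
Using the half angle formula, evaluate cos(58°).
cos(58°) = √((1 + cos 116°)/2) = 0.5299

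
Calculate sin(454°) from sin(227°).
sin(454°) = 2 sin 227° cos 227° = 0.9976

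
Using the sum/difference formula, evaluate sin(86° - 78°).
sin(86° - 78°) = sin 86° cos 78° - cos 86° sin 78° = 0.1392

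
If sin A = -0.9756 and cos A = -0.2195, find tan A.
tan A = sin A / cos A = 4.445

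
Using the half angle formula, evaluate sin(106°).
sin(106°) = √((1 - cos 212°)/2) = 0.9613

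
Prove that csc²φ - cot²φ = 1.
LHS = 1/sin²φ - cos²φ/sin²φ = (1 - cos²φ)/sin²φ = sin²φ/sin²φ = 1 = RHS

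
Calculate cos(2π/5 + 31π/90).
cos(2π/5 + 31π/90) = cos 2π/5 cos 31π/90 - sin 2π/5 sin 31π/90 = -0.6947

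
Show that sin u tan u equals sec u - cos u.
RHS = 1/cos u - cos u = (1 - cos²u)/cos u = sin²u/cos u = sin u · (sin u/cos u) = sin u tan u = LHS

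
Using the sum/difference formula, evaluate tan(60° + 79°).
tan(60° + 79°) = (tan 60° + tan 79°)/(1 - tan 60° tan 79°) = -0.8693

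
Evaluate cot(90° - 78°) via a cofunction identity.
cot(90° - 78°) = tan(78°) = 4.705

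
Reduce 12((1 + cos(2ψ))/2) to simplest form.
12((1 + cos(2ψ))/2) = 12(cos²ψ) (using Power reduction)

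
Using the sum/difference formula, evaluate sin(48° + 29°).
sin(48° + 29°) = sin 48° cos 29° + cos 48° sin 29° = 0.9744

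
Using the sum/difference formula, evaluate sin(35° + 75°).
sin(35° + 75°) = sin 35° cos 75° + cos 35° sin 75° = 0.9397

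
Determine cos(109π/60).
cos(109π/60) = 0.8387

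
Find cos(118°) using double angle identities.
cos(118°) = cos²59° - sin²59° = -0.4695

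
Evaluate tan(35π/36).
tan(35π/36) = -0.08749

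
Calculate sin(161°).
sin(161°) = 0.3256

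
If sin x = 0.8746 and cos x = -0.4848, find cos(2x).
cos(2x) = cos²x - sin²x = -0.5299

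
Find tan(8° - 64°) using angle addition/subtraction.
tan(8° - 64°) = (tan 8° - tan 64°)/(1 + tan 8° tan 64°) = -1.483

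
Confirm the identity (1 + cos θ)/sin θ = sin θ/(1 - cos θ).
RHS = sin θ(1 + cos θ) / ((1 - cos θ)(1 + cos θ)) = sin θ(1 + cos θ) / (1 - cos²θ) = sin θ(1 + cos θ) / sin²θ = (1 + cos θ)/sin θ = LHS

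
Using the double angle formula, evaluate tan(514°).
tan(514°) = 2 tan 257° / (1 - tan²257°) = -0.4877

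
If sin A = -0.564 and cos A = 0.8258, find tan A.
tan A = sin A / cos A = -0.683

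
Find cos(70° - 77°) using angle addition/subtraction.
cos(70° - 77°) = cos 70° cos 77° + sin 70° sin 77° = 0.9925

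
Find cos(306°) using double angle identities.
cos(306°) = cos²153° - sin²153° = 0.5878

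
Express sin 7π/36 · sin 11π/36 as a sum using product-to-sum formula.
sin 7π/36 sin 11π/36 = (1/2)[cos(7π/36-11π/36) - cos(7π/36+11π/36)]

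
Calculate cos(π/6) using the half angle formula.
cos(π/6) = √((1 + cos π/3)/2) = √3/2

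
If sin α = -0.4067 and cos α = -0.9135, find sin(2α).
sin(2α) = 2 sin α cos α = 0.743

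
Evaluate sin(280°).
sin(280°) = -0.9848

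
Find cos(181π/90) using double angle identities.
cos(181π/90) = cos²181π/180 - sin²181π/180 = 0.9994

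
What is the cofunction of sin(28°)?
sin(28°) = cos(90° - 28°) = cos(62°)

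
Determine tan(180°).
tan(180°) = 0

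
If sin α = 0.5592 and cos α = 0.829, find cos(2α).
cos(2α) = cos²α - sin²α = 0.3745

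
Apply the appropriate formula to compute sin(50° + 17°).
sin(50° + 17°) = sin 50° cos 17° + cos 50° sin 17° = 0.9205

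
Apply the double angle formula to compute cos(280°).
cos(280°) = cos²140° - sin²140° = 0.1736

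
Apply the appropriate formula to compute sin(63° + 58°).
sin(63° + 58°) = sin 63° cos 58° + cos 63° sin 58° = 0.8572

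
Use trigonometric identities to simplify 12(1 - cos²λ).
12(1 - cos²λ) = 12(sin²λ) (using Pythagorean identity)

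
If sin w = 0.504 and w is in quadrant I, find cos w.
cos w = 0.8637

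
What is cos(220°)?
cos(220°) = -0.766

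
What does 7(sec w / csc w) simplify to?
7(sec w / csc w) = 7(tan w) (using Reciprocal identities)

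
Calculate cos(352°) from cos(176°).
cos(352°) = cos²176° - sin²176° = 0.9903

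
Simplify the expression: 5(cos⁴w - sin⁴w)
5(cos⁴w - sin⁴w) = 5(cos(2w)) (using Factoring + double angle)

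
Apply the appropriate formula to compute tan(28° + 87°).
tan(28° + 87°) = (tan 28° + tan 87°)/(1 - tan 28° tan 87°) = -2.145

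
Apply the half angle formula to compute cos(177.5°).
cos(177.5°) = -√((1 + cos 355°)/2) = -0.999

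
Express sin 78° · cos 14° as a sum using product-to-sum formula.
sin 78° cos 14° = (1/2)[sin(78°+14°) + sin(78°-14°)]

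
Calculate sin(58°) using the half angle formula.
sin(58°) = √((1 - cos 116°)/2) = 0.848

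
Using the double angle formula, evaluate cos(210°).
cos(210°) = cos²105° - sin²105° = -√3/2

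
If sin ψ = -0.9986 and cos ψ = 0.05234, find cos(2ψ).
cos(2ψ) = cos²ψ - sin²ψ = -0.9945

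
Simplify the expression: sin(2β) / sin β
sin(2β) / sin β = 2 cos β (using Double angle)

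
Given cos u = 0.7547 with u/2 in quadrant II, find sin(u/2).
sin(u/2) = ±√((1 - cos u)/2); positive since u/2 ∈ QII, so sin(u/2) = 0.3502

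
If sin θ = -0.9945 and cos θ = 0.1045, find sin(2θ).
sin(2θ) = 2 sin θ cos θ = -0.2079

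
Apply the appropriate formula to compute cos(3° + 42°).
cos(3° + 42°) = cos 3° cos 42° - sin 3° sin 42° = √2/2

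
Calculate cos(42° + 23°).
cos(42° + 23°) = cos 42° cos 23° - sin 42° sin 23° = 0.4226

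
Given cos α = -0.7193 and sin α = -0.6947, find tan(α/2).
tan(α/2) = sin α / (1 + cos α) = -2.475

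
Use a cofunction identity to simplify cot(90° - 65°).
cot(90° - 65°) = tan(65°)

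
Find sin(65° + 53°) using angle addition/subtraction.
sin(65° + 53°) = sin 65° cos 53° + cos 65° sin 53° = 0.8829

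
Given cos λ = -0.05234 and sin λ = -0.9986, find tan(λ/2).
tan(λ/2) = sin λ / (1 + cos λ) = -1.054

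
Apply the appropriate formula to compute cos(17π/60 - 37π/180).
cos(17π/60 - 37π/180) = cos 17π/60 cos 37π/180 + sin 17π/60 sin 37π/180 = 0.9703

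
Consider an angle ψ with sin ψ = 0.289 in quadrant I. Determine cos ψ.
cos ψ = √(1 - sin²ψ) = 0.9573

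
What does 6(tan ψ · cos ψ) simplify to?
6(tan ψ · cos ψ) = 6(sin ψ) (using Quotient identity)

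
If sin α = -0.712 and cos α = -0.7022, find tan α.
tan α = sin α / cos α = 1.014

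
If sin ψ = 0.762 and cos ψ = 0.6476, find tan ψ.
tan ψ = sin ψ / cos ψ = 1.177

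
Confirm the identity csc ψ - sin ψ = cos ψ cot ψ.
LHS = 1/sin ψ - sin ψ = (1 - sin²ψ)/sin ψ = cos²ψ/sin ψ = cos ψ · (cos ψ/sin ψ) = cos ψ cot ψ = RHS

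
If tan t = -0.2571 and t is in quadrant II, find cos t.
cos t = -0.9685 (using tan²t + 1 = sec²t)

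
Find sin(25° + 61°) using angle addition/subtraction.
sin(25° + 61°) = sin 25° cos 61° + cos 25° sin 61° = 0.9976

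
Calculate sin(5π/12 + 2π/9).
sin(5π/12 + 2π/9) = sin 5π/12 cos 2π/9 + cos 5π/12 sin 2π/9 = 0.9063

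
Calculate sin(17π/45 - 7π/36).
sin(17π/45 - 7π/36) = sin 17π/45 cos 7π/36 - cos 17π/45 sin 7π/36 = 0.5446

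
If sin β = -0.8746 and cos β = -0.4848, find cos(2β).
cos(2β) = cos²β - sin²β = -0.5299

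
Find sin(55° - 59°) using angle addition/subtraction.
sin(55° - 59°) = sin 55° cos 59° - cos 55° sin 59° = -0.06976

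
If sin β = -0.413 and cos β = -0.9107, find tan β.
tan β = sin β / cos β = 0.4535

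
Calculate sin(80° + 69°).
sin(80° + 69°) = sin 80° cos 69° + cos 80° sin 69° = 0.515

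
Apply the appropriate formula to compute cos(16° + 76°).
cos(16° + 76°) = cos 16° cos 76° - sin 16° sin 76° = -0.0349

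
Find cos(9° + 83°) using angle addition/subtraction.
cos(9° + 83°) = cos 9° cos 83° - sin 9° sin 83° = -0.0349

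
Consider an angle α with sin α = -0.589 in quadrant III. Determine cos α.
cos α = ±√(1 - sin²α) = -0.8081 (negative in QIII)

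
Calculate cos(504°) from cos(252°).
cos(504°) = cos²252° - sin²252° = -0.809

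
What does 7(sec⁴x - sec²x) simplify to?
7(sec⁴x - sec²x) = 7(tan⁴x + tan²x) (using Pythagorean)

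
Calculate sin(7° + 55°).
sin(7° + 55°) = sin 7° cos 55° + cos 7° sin 55° = 0.8829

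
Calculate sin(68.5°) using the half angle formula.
sin(68.5°) = √((1 - cos 137°)/2) = 0.9304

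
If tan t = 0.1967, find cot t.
cot t = 1/tan t = 5.084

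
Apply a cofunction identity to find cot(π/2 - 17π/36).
cot(π/2 - 17π/36) = tan(17π/36) = 11.43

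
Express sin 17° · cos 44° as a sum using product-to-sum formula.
sin 17° cos 44° = (1/2)[sin(17°+44°) + sin(17°-44°)]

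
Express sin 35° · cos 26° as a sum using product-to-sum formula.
sin 35° cos 26° = (1/2)[sin(35°+26°) + sin(35°-26°)]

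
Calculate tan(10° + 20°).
tan(10° + 20°) = (tan 10° + tan 20°)/(1 - tan 10° tan 20°) = √3/3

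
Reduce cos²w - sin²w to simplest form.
cos²w - sin²w = cos(2w) (using Double angle)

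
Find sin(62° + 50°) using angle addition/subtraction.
sin(62° + 50°) = sin 62° cos 50° + cos 62° sin 50° = 0.9272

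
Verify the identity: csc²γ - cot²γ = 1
LHS = 1/sin²γ - cos²γ/sin²γ = (1 - cos²γ)/sin²γ = sin²γ/sin²γ = 1 = RHS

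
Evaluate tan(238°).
tan(238°) = 1.6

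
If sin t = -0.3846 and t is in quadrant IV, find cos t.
cos t = 0.9231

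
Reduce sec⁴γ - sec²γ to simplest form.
sec⁴γ - sec²γ = tan⁴γ + tan²γ (using Pythagorean)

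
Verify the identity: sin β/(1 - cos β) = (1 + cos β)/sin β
LHS = sin β(1 + cos β) / ((1 - cos β)(1 + cos β)) = sin β(1 + cos β) / (1 - cos²β) = sin β(1 + cos β) / sin²β = (1 + cos β)/sin β = RHS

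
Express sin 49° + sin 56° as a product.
sin 49° + sin 56° = 2 sin(52.5°) cos(-3.5°)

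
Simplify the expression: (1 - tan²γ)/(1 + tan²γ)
(1 - tan²γ)/(1 + tan²γ) = cos(2γ) (using Double angle)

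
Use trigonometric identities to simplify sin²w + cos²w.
sin²w + cos²w = 1 (using Pythagorean identity)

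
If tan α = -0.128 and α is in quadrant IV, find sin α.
sin α = -0.127 (using tan²α + 1 = sec²α)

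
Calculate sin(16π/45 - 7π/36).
sin(16π/45 - 7π/36) = sin 16π/45 cos 7π/36 - cos 16π/45 sin 7π/36 = 0.4848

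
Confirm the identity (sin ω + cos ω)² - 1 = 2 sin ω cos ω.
LHS = sin²ω + 2 sin ω cos ω + cos²ω - 1 = (sin²ω + cos²ω) + 2 sin ω cos ω - 1 = 1 + 2 sin ω cos ω - 1 = 2 sin ω cos ω = RHS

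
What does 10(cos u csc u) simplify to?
10(cos u csc u) = 10(cot u) (using Reciprocal + quotient)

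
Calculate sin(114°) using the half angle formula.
sin(114°) = √((1 - cos 228°)/2) = 0.9135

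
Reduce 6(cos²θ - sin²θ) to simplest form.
6(cos²θ - sin²θ) = 6(cos(2θ)) (using Double angle)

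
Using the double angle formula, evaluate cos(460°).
cos(460°) = cos²230° - sin²230° = -0.1736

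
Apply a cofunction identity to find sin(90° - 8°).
sin(90° - 8°) = cos(8°) = 0.9903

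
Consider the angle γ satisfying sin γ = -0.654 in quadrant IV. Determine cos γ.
cos γ = √(1 - sin²γ) = 0.7565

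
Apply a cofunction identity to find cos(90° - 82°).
cos(90° - 82°) = sin(82°) = 0.9903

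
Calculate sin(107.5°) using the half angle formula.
sin(107.5°) = √((1 - cos 215°)/2) = 0.9537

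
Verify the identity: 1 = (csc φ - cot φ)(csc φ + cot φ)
RHS = csc²φ - cot²φ = (1 + cot²φ) - cot²φ = 1 = LHS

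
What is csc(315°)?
csc(315°) = -√2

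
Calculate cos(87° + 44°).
cos(87° + 44°) = cos 87° cos 44° - sin 87° sin 44° = -0.6561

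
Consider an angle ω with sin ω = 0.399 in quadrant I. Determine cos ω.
cos ω = √(1 - sin²ω) = 0.917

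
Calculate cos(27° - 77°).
cos(27° - 77°) = cos 27° cos 77° + sin 27° sin 77° = 0.6428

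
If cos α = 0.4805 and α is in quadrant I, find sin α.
sin α = 0.877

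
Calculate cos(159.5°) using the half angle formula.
cos(159.5°) = -√((1 + cos 319°)/2) = -0.9367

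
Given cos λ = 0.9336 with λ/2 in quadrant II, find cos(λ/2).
cos(λ/2) = ±√((1 + cos λ)/2); negative since λ/2 ∈ QII, so cos(λ/2) = -0.9833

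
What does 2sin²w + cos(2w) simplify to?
2sin²w + cos(2w) = 1 (using Double angle)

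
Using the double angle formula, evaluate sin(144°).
sin(144°) = 2 sin 72° cos 72° = 0.5878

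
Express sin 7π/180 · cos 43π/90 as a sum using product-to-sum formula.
sin 7π/180 cos 43π/90 = (1/2)[sin(7π/180+43π/90) + sin(7π/180-43π/90)]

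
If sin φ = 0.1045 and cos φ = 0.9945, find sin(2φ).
sin(2φ) = 2 sin φ cos φ = 0.2079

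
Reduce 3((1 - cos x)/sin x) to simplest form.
3((1 - cos x)/sin x) = 3(tan(x/2)) (using Half angle)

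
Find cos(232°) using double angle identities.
cos(232°) = cos²116° - sin²116° = -0.6157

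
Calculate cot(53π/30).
cot(53π/30) = -1.111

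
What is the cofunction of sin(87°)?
sin(87°) = cos(90° - 87°) = cos(3°)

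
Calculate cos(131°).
cos(131°) = -0.6561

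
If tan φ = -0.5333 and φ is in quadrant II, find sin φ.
sin φ = 0.4706 (using tan²φ + 1 = sec²φ)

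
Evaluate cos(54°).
cos(54°) = 0.5878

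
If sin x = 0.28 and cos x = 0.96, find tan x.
tan x = sin x / cos x = 0.2917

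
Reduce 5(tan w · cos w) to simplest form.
5(tan w · cos w) = 5(sin w) (using Quotient identity)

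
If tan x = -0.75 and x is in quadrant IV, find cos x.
cos x = 0.8 (using tan²x + 1 = sec²x)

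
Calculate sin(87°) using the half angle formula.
sin(87°) = √((1 - cos 174°)/2) = 0.9986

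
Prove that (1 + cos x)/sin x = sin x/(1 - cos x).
RHS = sin x(1 + cos x) / ((1 - cos x)(1 + cos x)) = sin x(1 + cos x) / (1 - cos²x) = sin x(1 + cos x) / sin²x = (1 + cos x)/sin x = LHS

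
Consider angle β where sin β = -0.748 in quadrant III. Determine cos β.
cos β = ±√(1 - sin²β) = -0.6637 (negative in QIII)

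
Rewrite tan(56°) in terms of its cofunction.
tan(56°) = cot(90° - 56°) = cot(34°)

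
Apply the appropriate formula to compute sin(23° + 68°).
sin(23° + 68°) = sin 23° cos 68° + cos 23° sin 68° = 0.9998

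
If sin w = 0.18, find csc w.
csc w = 1/sin w = 5.556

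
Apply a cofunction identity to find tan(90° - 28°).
tan(90° - 28°) = cot(28°) = 1.881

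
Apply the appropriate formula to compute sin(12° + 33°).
sin(12° + 33°) = sin 12° cos 33° + cos 12° sin 33° = √2/2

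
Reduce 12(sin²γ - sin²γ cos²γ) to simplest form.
12(sin²γ - sin²γ cos²γ) = 12(sin⁴γ) (using Factoring)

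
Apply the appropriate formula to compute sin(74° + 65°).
sin(74° + 65°) = sin 74° cos 65° + cos 74° sin 65° = 0.6561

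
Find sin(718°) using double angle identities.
sin(718°) = 2 sin 359° cos 359° = -0.0349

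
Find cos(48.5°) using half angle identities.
cos(48.5°) = √((1 + cos 97°)/2) = 0.6626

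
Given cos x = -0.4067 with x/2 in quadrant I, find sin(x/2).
sin(x/2) = ±√((1 - cos x)/2); positive since x/2 ∈ QI, so sin(x/2) = 0.8387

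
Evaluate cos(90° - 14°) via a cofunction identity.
cos(90° - 14°) = sin(14°) = 0.2419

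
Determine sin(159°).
sin(159°) = 0.3584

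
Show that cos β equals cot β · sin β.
RHS = (cos β/sin β) · sin β = cos β = LHS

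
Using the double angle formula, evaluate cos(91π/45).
cos(91π/45) = cos²91π/90 - sin²91π/90 = 0.9976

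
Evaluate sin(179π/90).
sin(179π/90) = -0.0349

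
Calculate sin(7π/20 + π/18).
sin(7π/20 + π/18) = sin 7π/20 cos π/18 + cos 7π/20 sin π/18 = 0.9563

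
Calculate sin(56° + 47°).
sin(56° + 47°) = sin 56° cos 47° + cos 56° sin 47° = 0.9744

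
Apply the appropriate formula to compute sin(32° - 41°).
sin(32° - 41°) = sin 32° cos 41° - cos 32° sin 41° = -0.1564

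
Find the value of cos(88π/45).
cos(88π/45) = 0.9903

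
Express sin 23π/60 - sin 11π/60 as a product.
sin 23π/60 - sin 11π/60 = 2 cos(17π/60) sin(π/10)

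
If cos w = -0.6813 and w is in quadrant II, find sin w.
sin w = 0.732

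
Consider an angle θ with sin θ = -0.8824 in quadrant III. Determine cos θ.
cos θ = ±√(1 - sin²θ) = -0.4705 (negative in QIII)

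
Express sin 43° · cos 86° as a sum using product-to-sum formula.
sin 43° cos 86° = (1/2)[sin(43°+86°) + sin(43°-86°)]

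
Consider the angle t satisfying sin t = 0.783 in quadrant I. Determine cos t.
cos t = √(1 - sin²t) = 0.622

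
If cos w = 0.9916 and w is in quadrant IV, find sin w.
sin w = -0.1293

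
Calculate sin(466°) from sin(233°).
sin(466°) = 2 sin 233° cos 233° = 0.9613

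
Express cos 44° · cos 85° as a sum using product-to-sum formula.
cos 44° cos 85° = (1/2)[cos(44°-85°) + cos(44°+85°)]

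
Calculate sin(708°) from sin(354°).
sin(708°) = 2 sin 354° cos 354° = -0.2079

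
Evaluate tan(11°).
tan(11°) = 0.1944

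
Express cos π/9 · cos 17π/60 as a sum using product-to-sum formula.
cos π/9 cos 17π/60 = (1/2)[cos(π/9-17π/60) + cos(π/9+17π/60)]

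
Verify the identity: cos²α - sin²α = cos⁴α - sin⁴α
RHS = (cos²α - sin²α)(cos²α + sin²α) = (cos²α - sin²α) · 1 = cos²α - sin²α = LHS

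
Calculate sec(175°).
sec(175°) = -1.004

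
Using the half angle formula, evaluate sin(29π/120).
sin(29π/120) = √((1 - cos 29π/60)/2) = 0.6884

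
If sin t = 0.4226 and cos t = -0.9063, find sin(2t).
sin(2t) = 2 sin t cos t = -0.766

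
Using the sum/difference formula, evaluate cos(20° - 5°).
cos(20° - 5°) = cos 20° cos 5° + sin 20° sin 5° = (√6+√2)/4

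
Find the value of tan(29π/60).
tan(29π/60) = 19.08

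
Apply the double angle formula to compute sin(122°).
sin(122°) = 2 sin 61° cos 61° = 0.848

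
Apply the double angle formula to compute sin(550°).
sin(550°) = 2 sin 275° cos 275° = -0.1736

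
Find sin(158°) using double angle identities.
sin(158°) = 2 sin 79° cos 79° = 0.3746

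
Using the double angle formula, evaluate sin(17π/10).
sin(17π/10) = 2 sin 17π/20 cos 17π/20 = -0.809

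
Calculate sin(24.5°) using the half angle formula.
sin(24.5°) = √((1 - cos 49°)/2) = 0.4147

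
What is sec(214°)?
sec(214°) = -1.206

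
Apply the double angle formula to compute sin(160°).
sin(160°) = 2 sin 80° cos 80° = 0.342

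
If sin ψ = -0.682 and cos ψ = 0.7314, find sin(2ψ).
sin(2ψ) = 2 sin ψ cos ψ = -0.9976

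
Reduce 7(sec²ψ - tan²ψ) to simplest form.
7(sec²ψ - tan²ψ) = 7 (using Pythagorean identity)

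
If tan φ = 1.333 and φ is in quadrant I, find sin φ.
sin φ = 0.7999 (using tan²φ + 1 = sec²φ)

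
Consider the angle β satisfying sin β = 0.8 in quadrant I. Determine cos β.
cos β = √(1 - sin²β) = 0.6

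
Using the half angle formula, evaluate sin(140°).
sin(140°) = √((1 - cos 280°)/2) = 0.6428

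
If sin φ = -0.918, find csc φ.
csc φ = 1/sin φ = -1.089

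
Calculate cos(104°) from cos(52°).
cos(104°) = cos²52° - sin²52° = -0.2419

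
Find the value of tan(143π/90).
tan(143π/90) = -3.487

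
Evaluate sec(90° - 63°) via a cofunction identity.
sec(90° - 63°) = csc(63°) = 1.122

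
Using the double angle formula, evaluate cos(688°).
cos(688°) = cos²344° - sin²344° = 0.848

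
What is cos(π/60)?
cos(π/60) = 0.9986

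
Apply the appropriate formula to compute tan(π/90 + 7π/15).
tan(π/90 + 7π/15) = (tan π/90 + tan 7π/15)/(1 - tan π/90 tan 7π/15) = 14.3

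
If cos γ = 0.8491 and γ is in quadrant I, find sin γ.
sin γ = 0.5282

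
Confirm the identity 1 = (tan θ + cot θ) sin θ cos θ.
RHS = (sin θ/cos θ + cos θ/sin θ) sin θ cos θ = ((sin²θ + cos²θ)/(sin θ cos θ)) · sin θ cos θ = sin²θ + cos²θ = 1 = LHS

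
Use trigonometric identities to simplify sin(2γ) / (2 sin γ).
sin(2γ) / (2 sin γ) = cos γ (using Double angle)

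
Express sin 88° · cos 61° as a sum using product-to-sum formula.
sin 88° cos 61° = (1/2)[sin(88°+61°) + sin(88°-61°)]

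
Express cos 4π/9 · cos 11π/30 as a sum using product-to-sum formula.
cos 4π/9 cos 11π/30 = (1/2)[cos(4π/9-11π/30) + cos(4π/9+11π/30)]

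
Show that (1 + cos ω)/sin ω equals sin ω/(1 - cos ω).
RHS = sin ω(1 + cos ω) / ((1 - cos ω)(1 + cos ω)) = sin ω(1 + cos ω) / (1 - cos²ω) = sin ω(1 + cos ω) / sin²ω = (1 + cos ω)/sin ω = LHS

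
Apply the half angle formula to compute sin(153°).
sin(153°) = √((1 - cos 306°)/2) = 0.454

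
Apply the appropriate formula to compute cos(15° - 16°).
cos(15° - 16°) = cos 15° cos 16° + sin 15° sin 16° = 0.9998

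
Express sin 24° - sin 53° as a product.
sin 24° - sin 53° = 2 cos(38.5°) sin(-14.5°)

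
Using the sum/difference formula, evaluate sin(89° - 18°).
sin(89° - 18°) = sin 89° cos 18° - cos 89° sin 18° = 0.9455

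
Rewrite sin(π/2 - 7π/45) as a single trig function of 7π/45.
sin(π/2 - 7π/45) = cos(7π/45)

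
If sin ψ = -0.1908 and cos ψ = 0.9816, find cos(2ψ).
cos(2ψ) = cos²ψ - sin²ψ = 0.9271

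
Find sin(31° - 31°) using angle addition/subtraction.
sin(31° - 31°) = sin 31° cos 31° - cos 31° sin 31° = 0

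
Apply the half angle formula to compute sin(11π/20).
sin(11π/20) = √((1 - cos 11π/10)/2) = 0.9877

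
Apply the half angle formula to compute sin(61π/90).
sin(61π/90) = √((1 - cos 61π/45)/2) = 0.848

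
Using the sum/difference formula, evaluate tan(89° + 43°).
tan(89° + 43°) = (tan 89° + tan 43°)/(1 - tan 89° tan 43°) = -1.111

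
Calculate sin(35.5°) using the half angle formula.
sin(35.5°) = √((1 - cos 71°)/2) = 0.5807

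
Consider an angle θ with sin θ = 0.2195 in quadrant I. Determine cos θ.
cos θ = √(1 - sin²θ) = 0.9756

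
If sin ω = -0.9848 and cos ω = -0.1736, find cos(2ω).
cos(2ω) = cos²ω - sin²ω = -0.9397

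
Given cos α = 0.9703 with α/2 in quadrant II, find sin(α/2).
sin(α/2) = ±√((1 - cos α)/2); positive since α/2 ∈ QII, so sin(α/2) = 0.1219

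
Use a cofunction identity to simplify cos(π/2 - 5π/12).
cos(π/2 - 5π/12) = sin(5π/12)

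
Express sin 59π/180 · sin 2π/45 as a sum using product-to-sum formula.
sin 59π/180 sin 2π/45 = (1/2)[cos(59π/180-2π/45) - cos(59π/180+2π/45)]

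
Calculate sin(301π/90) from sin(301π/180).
sin(301π/90) = 2 sin 301π/180 cos 301π/180 = -0.8829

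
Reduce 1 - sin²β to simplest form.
1 - sin²β = cos²β (using Pythagorean identity)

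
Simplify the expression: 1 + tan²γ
1 + tan²γ = sec²γ (using Pythagorean identity)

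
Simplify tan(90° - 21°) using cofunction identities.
tan(90° - 21°) = cot(21°)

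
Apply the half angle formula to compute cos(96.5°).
cos(96.5°) = -√((1 + cos 193°)/2) = -0.1132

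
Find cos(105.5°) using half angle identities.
cos(105.5°) = -√((1 + cos 211°)/2) = -0.2672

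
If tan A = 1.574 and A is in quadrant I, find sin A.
sin A = 0.8441 (using tan²A + 1 = sec²A)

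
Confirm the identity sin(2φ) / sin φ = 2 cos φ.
LHS = 2 sin φ cos φ / sin φ = 2 cos φ = RHS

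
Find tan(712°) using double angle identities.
tan(712°) = 2 tan 356° / (1 - tan²356°) = -0.1405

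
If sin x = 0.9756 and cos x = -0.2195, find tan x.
tan x = sin x / cos x = -4.445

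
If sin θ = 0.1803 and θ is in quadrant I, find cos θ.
cos θ = 0.9836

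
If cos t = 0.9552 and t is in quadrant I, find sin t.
sin t = 0.296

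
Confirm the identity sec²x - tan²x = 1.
LHS = 1/cos²x - sin²x/cos²x = (1 - sin²x)/cos²x = cos²x/cos²x = 1 = RHS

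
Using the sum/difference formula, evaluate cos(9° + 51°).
cos(9° + 51°) = cos 9° cos 51° - sin 9° sin 51° = 1/2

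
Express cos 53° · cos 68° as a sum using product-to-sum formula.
cos 53° cos 68° = (1/2)[cos(53°-68°) + cos(53°+68°)]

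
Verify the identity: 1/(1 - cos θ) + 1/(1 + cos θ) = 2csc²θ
LHS = [(1 + cos θ) + (1 - cos θ)] / [(1 - cos θ)(1 + cos θ)] = 2/(1 - cos²θ) = 2/sin²θ = 2csc²θ = RHS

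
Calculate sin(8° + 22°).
sin(8° + 22°) = sin 8° cos 22° + cos 8° sin 22° = 1/2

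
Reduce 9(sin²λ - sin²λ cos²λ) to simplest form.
9(sin²λ - sin²λ cos²λ) = 9(sin⁴λ) (using Factoring)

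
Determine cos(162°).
cos(162°) = -0.9511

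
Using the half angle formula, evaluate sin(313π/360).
sin(313π/360) = √((1 - cos 313π/180)/2) = 0.3987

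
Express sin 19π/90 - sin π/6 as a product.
sin 19π/90 - sin π/6 = 2 cos(17π/90) sin(π/45)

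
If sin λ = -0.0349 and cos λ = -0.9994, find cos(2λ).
cos(2λ) = cos²λ - sin²λ = 0.9976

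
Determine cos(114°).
cos(114°) = -0.4067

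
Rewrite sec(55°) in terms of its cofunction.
sec(55°) = csc(90° - 55°) = csc(35°)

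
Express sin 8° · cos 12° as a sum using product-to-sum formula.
sin 8° cos 12° = (1/2)[sin(8°+12°) + sin(8°-12°)]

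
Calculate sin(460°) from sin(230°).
sin(460°) = 2 sin 230° cos 230° = 0.9848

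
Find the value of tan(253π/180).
tan(253π/180) = 3.271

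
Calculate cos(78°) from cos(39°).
cos(78°) = cos²39° - sin²39° = 0.2079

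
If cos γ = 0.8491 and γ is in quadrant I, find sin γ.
sin γ = 0.5282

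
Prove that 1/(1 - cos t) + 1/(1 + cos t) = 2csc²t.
LHS = [(1 + cos t) + (1 - cos t)] / [(1 - cos t)(1 + cos t)] = 2/(1 - cos²t) = 2/sin²t = 2csc²t = RHS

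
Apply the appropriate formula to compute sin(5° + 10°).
sin(5° + 10°) = sin 5° cos 10° + cos 5° sin 10° = (√6-√2)/4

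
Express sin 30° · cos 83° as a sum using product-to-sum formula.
sin 30° cos 83° = (1/2)[sin(30°+83°) + sin(30°-83°)]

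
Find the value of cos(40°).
cos(40°) = 0.766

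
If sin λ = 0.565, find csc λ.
csc λ = 1/sin λ = 1.77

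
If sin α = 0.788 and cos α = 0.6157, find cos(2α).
cos(2α) = cos²α - sin²α = -0.2419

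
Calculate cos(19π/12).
cos(19π/12) = (√6-√2)/4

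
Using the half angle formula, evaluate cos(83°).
cos(83°) = √((1 + cos 166°)/2) = 0.1219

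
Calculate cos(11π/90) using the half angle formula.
cos(11π/90) = √((1 + cos 11π/45)/2) = 0.9272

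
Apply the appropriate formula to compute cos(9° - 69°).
cos(9° - 69°) = cos 9° cos 69° + sin 9° sin 69° = 1/2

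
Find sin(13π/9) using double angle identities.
sin(13π/9) = 2 sin 13π/18 cos 13π/18 = -0.9848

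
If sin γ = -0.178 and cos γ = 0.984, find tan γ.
tan γ = sin γ / cos γ = -0.1809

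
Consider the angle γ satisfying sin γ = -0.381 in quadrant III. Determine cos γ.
cos γ = ±√(1 - sin²γ) = -0.9246 (negative in QIII)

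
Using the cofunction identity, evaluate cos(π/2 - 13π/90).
cos(π/2 - 13π/90) = sin(13π/90) = 0.4384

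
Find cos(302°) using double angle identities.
cos(302°) = cos²151° - sin²151° = 0.5299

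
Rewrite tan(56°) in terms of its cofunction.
tan(56°) = cot(90° - 56°) = cot(34°)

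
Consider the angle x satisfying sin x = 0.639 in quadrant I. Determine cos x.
cos x = √(1 - sin²x) = 0.7692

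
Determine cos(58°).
cos(58°) = 0.5299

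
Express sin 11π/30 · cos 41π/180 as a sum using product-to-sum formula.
sin 11π/30 cos 41π/180 = (1/2)[sin(11π/30+41π/180) + sin(11π/30-41π/180)]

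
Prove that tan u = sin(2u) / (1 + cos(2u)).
RHS = 2 sin u cos u / (2cos²u) = sin u/cos u = tan u = LHS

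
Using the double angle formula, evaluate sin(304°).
sin(304°) = 2 sin 152° cos 152° = -0.829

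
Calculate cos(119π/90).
cos(119π/90) = -0.5299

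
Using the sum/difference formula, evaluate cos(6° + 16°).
cos(6° + 16°) = cos 6° cos 16° - sin 6° sin 16° = 0.9272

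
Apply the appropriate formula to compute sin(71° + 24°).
sin(71° + 24°) = sin 71° cos 24° + cos 71° sin 24° = 0.9962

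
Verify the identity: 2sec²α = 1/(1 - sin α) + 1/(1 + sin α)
RHS = [(1 + sin α) + (1 - sin α)] / [(1 - sin α)(1 + sin α)] = 2/(1 - sin²α) = 2/cos²α = 2sec²α = LHS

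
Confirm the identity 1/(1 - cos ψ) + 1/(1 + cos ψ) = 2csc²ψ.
LHS = [(1 + cos ψ) + (1 - cos ψ)] / [(1 - cos ψ)(1 + cos ψ)] = 2/(1 - cos²ψ) = 2/sin²ψ = 2csc²ψ = RHS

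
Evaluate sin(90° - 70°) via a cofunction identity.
sin(90° - 70°) = cos(70°) = 0.342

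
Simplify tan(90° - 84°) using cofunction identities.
tan(90° - 84°) = cot(84°)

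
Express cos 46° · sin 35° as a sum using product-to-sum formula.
cos 46° sin 35° = (1/2)[sin(46°+35°) - sin(46°-35°)]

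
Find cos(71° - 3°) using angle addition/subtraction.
cos(71° - 3°) = cos 71° cos 3° + sin 71° sin 3° = 0.3746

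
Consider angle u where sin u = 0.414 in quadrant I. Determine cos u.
cos u = √(1 - sin²u) = 0.9103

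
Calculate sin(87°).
sin(87°) = 0.9986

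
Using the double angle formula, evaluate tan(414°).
tan(414°) = 2 tan 207° / (1 - tan²207°) = 1.376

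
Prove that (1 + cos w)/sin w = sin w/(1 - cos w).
RHS = sin w(1 + cos w) / ((1 - cos w)(1 + cos w)) = sin w(1 + cos w) / (1 - cos²w) = sin w(1 + cos w) / sin²w = (1 + cos w)/sin w = LHS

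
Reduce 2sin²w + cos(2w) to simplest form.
2sin²w + cos(2w) = 1 (using Double angle)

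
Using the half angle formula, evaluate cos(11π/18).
cos(11π/18) = -√((1 + cos 11π/9)/2) = -0.342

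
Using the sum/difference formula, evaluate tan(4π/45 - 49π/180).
tan(4π/45 - 49π/180) = (tan 4π/45 - tan 49π/180)/(1 + tan 4π/45 tan 49π/180) = -0.6494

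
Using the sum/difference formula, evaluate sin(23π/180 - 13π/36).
sin(23π/180 - 13π/36) = sin 23π/180 cos 13π/36 - cos 23π/180 sin 13π/36 = -0.6691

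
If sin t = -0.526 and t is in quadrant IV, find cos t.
cos t = 0.8505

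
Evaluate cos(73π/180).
cos(73π/180) = 0.2924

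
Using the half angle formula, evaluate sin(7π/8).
sin(7π/8) = √((1 - cos 7π/4)/2) = √(2-√2)/2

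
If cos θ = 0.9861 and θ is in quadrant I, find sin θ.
sin θ = 0.1662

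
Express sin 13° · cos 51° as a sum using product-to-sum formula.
sin 13° cos 51° = (1/2)[sin(13°+51°) + sin(13°-51°)]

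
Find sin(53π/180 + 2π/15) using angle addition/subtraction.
sin(53π/180 + 2π/15) = sin 53π/180 cos 2π/15 + cos 53π/180 sin 2π/15 = 0.9744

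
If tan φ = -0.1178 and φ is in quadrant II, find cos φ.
cos φ = -0.9931 (using tan²φ + 1 = sec²φ)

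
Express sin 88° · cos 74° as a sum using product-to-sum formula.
sin 88° cos 74° = (1/2)[sin(88°+74°) + sin(88°-74°)]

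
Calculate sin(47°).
sin(47°) = 0.7314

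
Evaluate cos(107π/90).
cos(107π/90) = -0.829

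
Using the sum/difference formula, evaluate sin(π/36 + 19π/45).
sin(π/36 + 19π/45) = sin π/36 cos 19π/45 + cos π/36 sin 19π/45 = 0.9877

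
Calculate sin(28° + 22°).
sin(28° + 22°) = sin 28° cos 22° + cos 28° sin 22° = 0.766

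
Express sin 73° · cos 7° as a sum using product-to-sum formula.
sin 73° cos 7° = (1/2)[sin(73°+7°) + sin(73°-7°)]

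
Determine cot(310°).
cot(310°) = -0.8391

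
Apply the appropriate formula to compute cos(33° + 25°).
cos(33° + 25°) = cos 33° cos 25° - sin 33° sin 25° = 0.5299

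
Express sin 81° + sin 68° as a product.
sin 81° + sin 68° = 2 sin(74.5°) cos(6.5°)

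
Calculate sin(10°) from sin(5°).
sin(10°) = 2 sin 5° cos 5° = 0.1736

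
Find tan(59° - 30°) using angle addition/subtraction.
tan(59° - 30°) = (tan 59° - tan 30°)/(1 + tan 59° tan 30°) = 0.5543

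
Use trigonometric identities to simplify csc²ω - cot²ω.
csc²ω - cot²ω = 1 (using Pythagorean identity)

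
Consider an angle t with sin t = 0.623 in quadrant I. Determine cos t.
cos t = √(1 - sin²t) = 0.7822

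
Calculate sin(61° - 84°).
sin(61° - 84°) = sin 61° cos 84° - cos 61° sin 84° = -0.3907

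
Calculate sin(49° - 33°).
sin(49° - 33°) = sin 49° cos 33° - cos 49° sin 33° = 0.2756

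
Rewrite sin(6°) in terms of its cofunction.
sin(6°) = cos(90° - 6°) = cos(84°)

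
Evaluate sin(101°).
sin(101°) = 0.9816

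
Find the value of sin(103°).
sin(103°) = 0.9744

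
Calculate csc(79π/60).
csc(79π/60) = -1.192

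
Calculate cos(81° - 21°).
cos(81° - 21°) = cos 81° cos 21° + sin 81° sin 21° = 1/2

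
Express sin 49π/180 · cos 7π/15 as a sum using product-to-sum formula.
sin 49π/180 cos 7π/15 = (1/2)[sin(49π/180+7π/15) + sin(49π/180-7π/15)]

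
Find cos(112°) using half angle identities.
cos(112°) = -√((1 + cos 224°)/2) = -0.3746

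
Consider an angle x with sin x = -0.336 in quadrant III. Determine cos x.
cos x = ±√(1 - sin²x) = -0.9419 (negative in QIII)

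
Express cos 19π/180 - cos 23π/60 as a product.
cos 19π/180 - cos 23π/60 = -2 sin(11π/45) sin(-5π/36)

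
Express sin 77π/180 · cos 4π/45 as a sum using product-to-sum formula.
sin 77π/180 cos 4π/45 = (1/2)[sin(77π/180+4π/45) + sin(77π/180-4π/45)]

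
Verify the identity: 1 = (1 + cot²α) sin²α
RHS = csc²α · sin²α = (1/sin²α) · sin²α = 1 = LHS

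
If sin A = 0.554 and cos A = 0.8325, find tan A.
tan A = sin A / cos A = 0.6655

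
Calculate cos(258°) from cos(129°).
cos(258°) = cos²129° - sin²129° = -0.2079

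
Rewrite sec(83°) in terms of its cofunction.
sec(83°) = csc(90° - 83°) = csc(7°)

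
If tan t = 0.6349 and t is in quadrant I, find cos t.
cos t = 0.8442 (using tan²t + 1 = sec²t)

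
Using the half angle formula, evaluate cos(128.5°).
cos(128.5°) = -√((1 + cos 257°)/2) = -0.6225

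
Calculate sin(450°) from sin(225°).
sin(450°) = 2 sin 225° cos 225° = 1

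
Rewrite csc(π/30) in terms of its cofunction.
csc(π/30) = sec(π/2 - π/30) = sec(7π/15)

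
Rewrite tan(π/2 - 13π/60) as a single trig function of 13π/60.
tan(π/2 - 13π/60) = cot(13π/60)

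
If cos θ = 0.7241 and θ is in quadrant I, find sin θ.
sin θ = 0.6897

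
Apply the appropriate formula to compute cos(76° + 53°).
cos(76° + 53°) = cos 76° cos 53° - sin 76° sin 53° = -0.6293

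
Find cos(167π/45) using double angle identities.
cos(167π/45) = cos²167π/90 - sin²167π/90 = 0.6157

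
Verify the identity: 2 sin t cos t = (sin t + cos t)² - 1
RHS = sin²t + 2 sin t cos t + cos²t - 1 = (sin²t + cos²t) + 2 sin t cos t - 1 = 1 + 2 sin t cos t - 1 = 2 sin t cos t = LHS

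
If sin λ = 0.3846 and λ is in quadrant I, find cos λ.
cos λ = 0.9231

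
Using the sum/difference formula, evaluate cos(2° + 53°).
cos(2° + 53°) = cos 2° cos 53° - sin 2° sin 53° = 0.5736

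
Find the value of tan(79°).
tan(79°) = 5.145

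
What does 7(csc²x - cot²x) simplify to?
7(csc²x - cot²x) = 7 (using Pythagorean identity)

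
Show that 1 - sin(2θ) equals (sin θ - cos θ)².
RHS = sin²θ - 2 sin θ cos θ + cos²θ = (sin²θ + cos²θ) - 2 sin θ cos θ = 1 - sin(2θ) = LHS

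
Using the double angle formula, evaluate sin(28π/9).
sin(28π/9) = 2 sin 14π/9 cos 14π/9 = -0.342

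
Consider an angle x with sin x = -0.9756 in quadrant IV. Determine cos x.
cos x = √(1 - sin²x) = 0.2196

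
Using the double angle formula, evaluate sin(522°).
sin(522°) = 2 sin 261° cos 261° = 0.309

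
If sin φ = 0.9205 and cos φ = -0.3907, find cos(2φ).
cos(2φ) = cos²φ - sin²φ = -0.6947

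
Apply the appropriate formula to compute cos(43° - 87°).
cos(43° - 87°) = cos 43° cos 87° + sin 43° sin 87° = 0.7193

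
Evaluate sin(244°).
sin(244°) = -0.8988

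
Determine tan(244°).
tan(244°) = 2.05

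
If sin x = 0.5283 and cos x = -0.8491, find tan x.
tan x = sin x / cos x = -0.6222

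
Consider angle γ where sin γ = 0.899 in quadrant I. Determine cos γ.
cos γ = √(1 - sin²γ) = 0.4379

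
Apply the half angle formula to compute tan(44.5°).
tan(44.5°) = sin 89° / (1 + cos 89°) = 0.9827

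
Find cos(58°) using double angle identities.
cos(58°) = 1 - 2sin²29° = 0.5299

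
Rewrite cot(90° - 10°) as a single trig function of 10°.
cot(90° - 10°) = tan(10°)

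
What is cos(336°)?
cos(336°) = 0.9135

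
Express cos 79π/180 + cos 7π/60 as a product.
cos 79π/180 + cos 7π/60 = 2 cos(5π/18) cos(29π/180)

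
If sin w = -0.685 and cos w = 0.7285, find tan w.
tan w = sin w / cos w = -0.9403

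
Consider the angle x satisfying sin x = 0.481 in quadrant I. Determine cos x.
cos x = √(1 - sin²x) = 0.8767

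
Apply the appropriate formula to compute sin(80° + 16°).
sin(80° + 16°) = sin 80° cos 16° + cos 80° sin 16° = 0.9945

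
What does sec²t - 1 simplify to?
sec²t - 1 = tan²t (using Pythagorean identity)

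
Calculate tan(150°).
tan(150°) = -√3/3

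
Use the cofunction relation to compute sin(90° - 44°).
sin(90° - 44°) = cos(44°) = 0.7193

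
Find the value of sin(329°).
sin(329°) = -0.515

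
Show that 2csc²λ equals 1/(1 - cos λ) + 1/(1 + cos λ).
RHS = [(1 + cos λ) + (1 - cos λ)] / [(1 - cos λ)(1 + cos λ)] = 2/(1 - cos²λ) = 2/sin²λ = 2csc²λ = LHS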